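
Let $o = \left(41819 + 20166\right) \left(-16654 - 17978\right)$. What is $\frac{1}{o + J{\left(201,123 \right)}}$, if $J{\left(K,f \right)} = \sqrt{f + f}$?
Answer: $- \frac{357777420}{768028093571138359} - \frac{\sqrt{246}}{4608168561426830154} \approx -4.6584 \cdot 10^{-10}$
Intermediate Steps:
$J{\left(K,f \right)} = \sqrt{2} \sqrt{f}$ ($J{\left(K,f \right)} = \sqrt{2 f} = \sqrt{2} \sqrt{f}$)
$o = -2146664520$ ($o = 61985 \left(-34632\right) = -2146664520$)
$\frac{1}{o + J{\left(201,123 \right)}} = \frac{1}{-2146664520 + \sqrt{2} \sqrt{123}} = \frac{1}{-2146664520 + \sqrt{246}}$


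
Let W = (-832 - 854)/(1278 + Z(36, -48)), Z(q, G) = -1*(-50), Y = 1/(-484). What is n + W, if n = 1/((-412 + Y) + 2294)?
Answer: -767556365/604828968 ≈ -1.2690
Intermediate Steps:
Y = -1/484 ≈ -0.0020661
Z(q, G) = 50
n = 484/910887 (n = 1/((-412 - 1/484) + 2294) = 1/(-199409/484 + 2294) = 1/(910887/484) = 484/910887 ≈ 0.00053135)
W = -843/664 (W = (-832 - 854)/(1278 + 50) = -1686/1328 = -1686*1/1328 = -843/664 ≈ -1.2696)
n + W = 484/910887 - 843/664 = -767556365/604828968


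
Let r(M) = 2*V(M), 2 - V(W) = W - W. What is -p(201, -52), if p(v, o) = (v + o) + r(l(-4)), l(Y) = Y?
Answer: -153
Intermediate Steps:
V(W) = 2 (V(W) = 2 - (W - W) = 2 - 1*0 = 2 + 0 = 2)
r(M) = 4 (r(M) = 2*2 = 4)
p(v, o) = 4 + o + v (p(v, o) = (v + o) + 4 = (o + v) + 4 = 4 + o + v)
-p(201, -52) = -(4 - 52 + 201) = -1*153 = -153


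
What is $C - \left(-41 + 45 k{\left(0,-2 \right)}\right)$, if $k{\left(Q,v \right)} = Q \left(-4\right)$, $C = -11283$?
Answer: $-11242$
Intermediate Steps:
$k{\left(Q,v \right)} = - 4 Q$
$C - \left(-41 + 45 k{\left(0,-2 \right)}\right) = -11283 - \left(-41 + 45 \left(\left(-4\right) 0\right)\right) = -11283 - \left(-41 + 45 \cdot 0\right) = -11283 - \left(-41 + 0\right) = -11283 - -41 = -11283 + 41 = -11242$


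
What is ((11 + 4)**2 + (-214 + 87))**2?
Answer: 9604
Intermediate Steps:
((11 + 4)**2 + (-214 + 87))**2 = (15**2 - 127)**2 = (225 - 127)**2 = 98**2 = 9604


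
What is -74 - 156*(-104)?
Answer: 16150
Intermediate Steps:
-74 - 156*(-104) = -74 + 16224 = 16150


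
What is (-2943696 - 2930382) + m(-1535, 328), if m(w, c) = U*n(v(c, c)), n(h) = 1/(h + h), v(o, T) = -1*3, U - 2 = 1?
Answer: -11748157/2 ≈ -5.8741e+6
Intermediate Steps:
U = 3 (U = 2 + 1 = 3)
v(o, T) = -3
n(h) = 1/(2*h)
m(w, c) = -½ (m(w, c) = 3*((½)/(-3)) = 3*((½)*(-⅓)) = 3*(-⅙) = -½)
(-2943696 - 2930382) + m(-1535, 328) = (-2943696 - 2930382) - ½ = -5874078 - ½ = -11748157/2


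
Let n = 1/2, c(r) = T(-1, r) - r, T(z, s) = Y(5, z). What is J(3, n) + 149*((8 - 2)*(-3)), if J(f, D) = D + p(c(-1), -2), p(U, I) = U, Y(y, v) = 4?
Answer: -5353/2 ≈ -2676.5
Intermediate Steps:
T(z, s) = 4
c(r) = 4 - r
n = ½ (n = 1*(½) = ½ ≈ 0.50000)
J(f, D) = 5 + D (J(f, D) = D + (4 - 1*(-1)) = D + (4 + 1) = D + 5 = 5 + D)
J(3, n) + 149*((8 - 2)*(-3)) = (5 + ½) + 149*((8 - 2)*(-3)) = 11/2 + 149*(6*(-3)) = 11/2 + 149*(-18) = 11/2 - 2682 = -5353/2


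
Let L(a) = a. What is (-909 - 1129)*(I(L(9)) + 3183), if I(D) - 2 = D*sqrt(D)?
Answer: -6546056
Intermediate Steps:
I(D) = 2 + D**(3/2) (I(D) = 2 + D*sqrt(D) = 2 + D**(3/2))
(-909 - 1129)*(I(L(9)) + 3183) = (-909 - 1129)*((2 + 9**(3/2)) + 3183) = -2038*((2 + 27) + 3183) = -2038*(29 + 3183) = -2038*3212 = -6546056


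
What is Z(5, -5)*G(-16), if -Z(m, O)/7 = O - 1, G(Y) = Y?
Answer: -672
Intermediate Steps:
Z(m, O) = 7 - 7*O (Z(m, O) = -7*(O - 1) = -7*(-1 + O) = 7 - 7*O)
Z(5, -5)*G(-16) = (7 - 7*(-5))*(-16) = (7 + 35)*(-16) = 42*(-16) = -672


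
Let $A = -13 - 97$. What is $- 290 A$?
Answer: $31900$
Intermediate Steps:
$A = -110$
$- 290 A = \left(-290\right) \left(-110\right) = 31900$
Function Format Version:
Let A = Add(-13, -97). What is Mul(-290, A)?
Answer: 31900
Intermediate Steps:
A = -110
Mul(-290, A) = Mul(-290, -110) = 31900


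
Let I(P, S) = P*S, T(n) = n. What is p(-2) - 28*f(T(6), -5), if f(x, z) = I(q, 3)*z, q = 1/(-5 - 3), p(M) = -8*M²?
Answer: -169/2 ≈ -84.500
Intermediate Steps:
q = -⅛ (q = 1/(-8) = -⅛ ≈ -0.12500)
f(x, z) = -3*z/8 (f(x, z) = (-⅛*3)*z = -3*z/8)
p(-2) - 28*f(T(6), -5) = -8*(-2)² - (-21)*(-5)/2 = -8*4 - 28*15/8 = -32 - 105/2 = -169/2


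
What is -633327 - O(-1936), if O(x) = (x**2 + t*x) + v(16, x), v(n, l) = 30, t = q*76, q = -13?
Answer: -6294221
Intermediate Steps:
t = -988 (t = -13*76 = -988)
O(x) = 30 + x**2 - 988*x (O(x) = (x**2 - 988*x) + 30 = 30 + x**2 - 988*x)
-633327 - O(-1936) = -633327 - (30 + (-1936)**2 - 988*(-1936)) = -633327 - (30 + 3748096 + 1912768) = -633327 - 1*5660894 = -633327 - 5660894 = -6294221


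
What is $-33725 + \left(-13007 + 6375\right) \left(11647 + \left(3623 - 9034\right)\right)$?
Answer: $-41390877$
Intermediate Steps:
$-33725 + \left(-13007 + 6375\right) \left(11647 + \left(3623 - 9034\right)\right) = -33725 - 6632 \left(11647 + \left(3623 - 9034\right)\right) = -33725 - 6632 \left(11647 - 5411\right) = -33725 - 41357152 = -41390877$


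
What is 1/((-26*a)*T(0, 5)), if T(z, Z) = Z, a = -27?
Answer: 1/3510 ≈ 0.00028490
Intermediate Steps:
1/((-26*a)*T(0, 5)) = 1/(-26*(-27)*5) = 1/(702*5) = 1/3510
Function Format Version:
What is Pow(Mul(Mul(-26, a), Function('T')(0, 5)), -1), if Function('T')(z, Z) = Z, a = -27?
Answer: Rational(1, 3510) ≈ 0.00028490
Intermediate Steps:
Pow(Mul(Mul(-26, a), Function('T')(0, 5)), -1) = Pow(Mul(Mul(-26, -27), 5), -1) = Pow(Mul(702, 5), -1) = Pow(3510, -1) = Rational(1, 3510)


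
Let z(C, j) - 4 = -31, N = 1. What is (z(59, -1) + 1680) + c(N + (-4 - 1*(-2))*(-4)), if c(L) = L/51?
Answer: 28104/17 ≈ 1653.2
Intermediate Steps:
z(C, j) = -27 (z(C, j) = 4 - 31 = -27)
c(L) = L/51 (c(L) = L*(1/51) = L/51)
(z(59, -1) + 1680) + c(N + (-4 - 1*(-2))*(-4)) = (-27 + 1680) + (1 + (-4 - 1*(-2))*(-4))/51 = 1653 + (1 + (-4 + 2)*(-4))/51 = 1653 + (1 - 2*(-4))/51 = 1653 + (1 + 8)/51 = 1653 + (1/51)*9 = 1653 + 3/17 = 28104/17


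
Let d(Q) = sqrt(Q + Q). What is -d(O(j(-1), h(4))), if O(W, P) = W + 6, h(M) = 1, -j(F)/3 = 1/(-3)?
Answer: -sqrt(14) ≈ -3.7417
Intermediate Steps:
j(F) = 1 (j(F) = -3/(-3) = -3*(-1/3) = 1)
O(W, P) = 6 + W
d(Q) = sqrt(2)*sqrt(Q) (d(Q) = sqrt(2*Q) = sqrt(2)*sqrt(Q))
-d(O(j(-1), h(4))) = -sqrt(2)*sqrt(6 + 1) = -sqrt(2)*sqrt(7) = -sqrt(14)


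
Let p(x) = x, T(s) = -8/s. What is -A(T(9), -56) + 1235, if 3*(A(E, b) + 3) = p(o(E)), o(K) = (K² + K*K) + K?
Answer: 300778/243 ≈ 1237.8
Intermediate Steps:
o(K) = K + 2*K² (o(K) = (K² + K²) + K = 2*K² + K = K + 2*K²)
A(E, b) = -3 + E*(1 + 2*E)/3 (A(E, b) = -3 + (E*(1 + 2*E))/3 = -3 + E*(1 + 2*E)/3)
-A(T(9), -56) + 1235 = -(-3 + (-8/9)*(1 + 2*(-8/9))/3) + 1235 = -(-3 + (-8*⅑)*(1 + 2*(-8*⅑))/3) + 1235 = -(-3 + (⅓)*(-8/9)*(1 + 2*(-8/9))) + 1235 = -(-3 + (⅓)*(-8/9)*(1 - 16/9)) + 1235 = -(-3 + (⅓)*(-8/9)*(-7/9)) + 1235 = -(-3 + 56/243) + 1235 = -1*(-673/243) + 1235 = 673/243 + 1235 = 300778/243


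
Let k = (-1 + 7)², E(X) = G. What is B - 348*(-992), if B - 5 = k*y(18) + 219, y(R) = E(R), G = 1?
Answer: 345476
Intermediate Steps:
E(X) = 1
y(R) = 1
k = 36 (k = 6² = 36)
B = 260 (B = 5 + (36*1 + 219) = 5 + (36 + 219) = 5 + 255 = 260)
B - 348*(-992) = 260 - 348*(-992) = 260 - 1*(-345216) = 260 + 345216 = 345476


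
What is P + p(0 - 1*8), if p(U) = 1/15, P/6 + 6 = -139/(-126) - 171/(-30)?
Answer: 171/35 ≈ 4.8857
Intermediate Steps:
P = 506/105 (P = -36 + 6*(-139/(-126) - 171/(-30)) = -36 + 6*(-139*(-1/126) - 171*(-1/30)) = -36 + 6*(139/126 + 57/10) = -36 + 6*(2143/315) = -36 + 4286/105 = 506/105 ≈ 4.8190)
p(U) = 1/15
P + p(0 - 1*8) = 506/105 + 1/15 = 171/35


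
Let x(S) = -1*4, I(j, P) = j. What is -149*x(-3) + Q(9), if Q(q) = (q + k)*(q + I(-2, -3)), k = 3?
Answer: 680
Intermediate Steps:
x(S) = -4
Q(q) = (-2 + q)*(3 + q) (Q(q) = (q + 3)*(q - 2) = (3 + q)*(-2 + q) = (-2 + q)*(3 + q))
-149*x(-3) + Q(9) = -149*(-4) + (-6 + 9 + 9²) = 596 + (-6 + 9 + 81) = 596 + 84 = 680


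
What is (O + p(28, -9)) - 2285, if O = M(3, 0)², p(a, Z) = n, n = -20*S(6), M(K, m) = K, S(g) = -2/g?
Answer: -6808/3 ≈ -2269.3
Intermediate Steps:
n = 20/3 (n = -(-40)/6 = -20*(-⅓) = 20/3 ≈ 6.6667)
p(a, Z) = 20/3
O = 9 (O = 3² = 9)
(O + p(28, -9)) - 2285 = (9 + 20/3) - 2285 = 47/3 - 2285 = -6808/3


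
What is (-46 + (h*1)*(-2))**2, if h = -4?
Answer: 1444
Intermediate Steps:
(-46 + (h*1)*(-2))**2 = (-46 - 4*1*(-2))**2 = (-46 - 4*(-2))**2 = (-46 + 8)**2 = (-38)**2 = 1444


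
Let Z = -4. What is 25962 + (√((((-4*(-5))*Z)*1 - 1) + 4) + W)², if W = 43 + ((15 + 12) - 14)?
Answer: 29021 + 112*I*√77 ≈ 29021.0 + 982.8*I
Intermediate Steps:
W = 56 (W = 43 + (27 - 14) = 43 + 13 = 56)
25962 + (√((((-4*(-5))*Z)*1 - 1) + 4) + W)² = 25962 + (√(((-4*(-5)*(-4))*1 - 1) + 4) + 56)² = 25962 + (√(((20*(-4))*1 - 1) + 4) + 56)² = 25962 + (√((-80*1 - 1) + 4) + 56)² = 25962 + (√((-80 - 1) + 4) + 56)² = 25962 + (√(-81 + 4) + 56)² = 25962 + (√(-77) + 56)² = 25962 + (I*√77 + 56)² = 25962 + (56 + I*√77)²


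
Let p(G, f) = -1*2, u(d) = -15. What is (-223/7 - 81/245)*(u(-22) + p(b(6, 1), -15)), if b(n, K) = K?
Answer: 134062/245 ≈ 547.19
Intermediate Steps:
p(G, f) = -2
(-223/7 - 81/245)*(u(-22) + p(b(6, 1), -15)) = (-223/7 - 81/245)*(-15 - 2) = (-223*1/7 - 81*1/245)*(-17) = (-223/7 - 81/245)*(-17) = -7886/245*(-17) = 134062/245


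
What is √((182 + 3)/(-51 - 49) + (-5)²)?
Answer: √2315/10 ≈ 4.8114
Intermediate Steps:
√((182 + 3)/(-51 - 49) + (-5)²) = √(185/(-100) + 25) = √(185*(-1/100) + 25) = √(-37/20 + 25) = √(463/20) = √2315/10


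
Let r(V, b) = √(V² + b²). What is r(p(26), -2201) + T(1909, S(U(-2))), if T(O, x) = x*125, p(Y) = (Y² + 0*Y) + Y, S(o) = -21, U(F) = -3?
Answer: -2625 + √5337205 ≈ -314.76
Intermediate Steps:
p(Y) = Y + Y² (p(Y) = (Y² + 0) + Y = Y² + Y = Y + Y²)
T(O, x) = 125*x
r(p(26), -2201) + T(1909, S(U(-2))) = √((26*(1 + 26))² + (-2201)²) + 125*(-21) = √((26*27)² + 4844401) - 2625 = √(702² + 4844401) - 2625 = √(492804 + 4844401) - 2625 = √5337205 - 2625 = -2625 + √5337205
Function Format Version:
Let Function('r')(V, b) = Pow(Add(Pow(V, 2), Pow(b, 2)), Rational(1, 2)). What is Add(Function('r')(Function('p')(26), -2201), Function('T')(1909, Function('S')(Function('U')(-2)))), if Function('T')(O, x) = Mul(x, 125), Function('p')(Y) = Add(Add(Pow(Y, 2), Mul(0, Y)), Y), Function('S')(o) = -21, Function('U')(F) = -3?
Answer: Add(-2625, Pow(5337205, Rational(1, 2))) ≈ -314.76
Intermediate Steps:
Function('p')(Y) = Add(Y, Pow(Y, 2)) (Function('p')(Y) = Add(Add(Pow(Y, 2), 0), Y) = Add(Pow(Y, 2), Y) = Add(Y, Pow(Y, 2)))
Function('T')(O, x) = Mul(125, x)
Add(Function('r')(Function('p')(26), -2201), Function('T')(1909, Function('S')(Function('U')(-2)))) = Add(Pow(Add(Pow(Mul(26, Add(1, 26)), 2), Pow(-2201, 2)), Rational(1, 2)), Mul(125, -21)) = Add(Pow(Add(Pow(Mul(26, 27), 2), 4844401), Rational(1, 2)), -2625) = Add(Pow(Add(Pow(702, 2), 4844401), Rational(1, 2)), -2625) = Add(Pow(Add(492804, 4844401), Rational(1, 2)), -2625) = Add(Pow(5337205, Rational(1, 2)), -2625) = Add(-2625, Pow(5337205, Rational(1, 2)))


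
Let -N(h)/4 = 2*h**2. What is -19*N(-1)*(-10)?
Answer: -1520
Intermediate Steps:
N(h) = -8*h**2
-19*N(-1)*(-10) = -(-152)*(-1)**2*(-10) = -(-152)*(-10) = -19*(-8)*(-10) = 152*(-10) = -1520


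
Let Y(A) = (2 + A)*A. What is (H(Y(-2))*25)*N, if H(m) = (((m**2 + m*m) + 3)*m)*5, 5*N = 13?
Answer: 0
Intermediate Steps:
N = 13/5 (N = (1/5)*13 = 13/5 ≈ 2.6000)
Y(A) = A*(2 + A)
H(m) = 5*m*(3 + 2*m**2) (H(m) = (((m**2 + m**2) + 3)*m)*5 = ((2*m**2 + 3)*m)*5 = ((3 + 2*m**2)*m)*5 = (m*(3 + 2*m**2))*5 = 5*m*(3 + 2*m**2))
(H(Y(-2))*25)*N = ((10*(-2*(2 - 2))**3 + 15*(-2*(2 - 2)))*25)*(13/5) = ((10*(-2*0)**3 + 15*(-2*0))*25)*(13/5) = ((10*0**3 + 15*0)*25)*(13/5) = ((10*0 + 0)*25)*(13/5) = ((0 + 0)*25)*(13/5) = (0*25)*(13/5) = 0*(13/5) = 0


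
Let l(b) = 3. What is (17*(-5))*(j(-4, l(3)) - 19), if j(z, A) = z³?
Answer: 7055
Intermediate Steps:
(17*(-5))*(j(-4, l(3)) - 19) = (17*(-5))*((-4)³ - 19) = -85*(-64 - 19) = -85*(-83) = 7055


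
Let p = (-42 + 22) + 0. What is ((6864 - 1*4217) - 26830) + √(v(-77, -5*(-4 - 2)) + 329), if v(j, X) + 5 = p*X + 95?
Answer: -24183 + I*√181 ≈ -24183.0 + 13.454*I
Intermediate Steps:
p = -20 (p = -20 + 0 = -20)
v(j, X) = 90 - 20*X (v(j, X) = -5 + (-20*X + 95) = -5 + (95 - 20*X) = 90 - 20*X)
((6864 - 1*4217) - 26830) + √(v(-77, -5*(-4 - 2)) + 329) = ((6864 - 1*4217) - 26830) + √((90 - (-100)*(-4 - 2)) + 329) = ((6864 - 4217) - 26830) + √((90 - (-100)*(-6)) + 329) = (2647 - 26830) + √((90 - 20*30) + 329) = -24183 + √((90 - 600) + 329) = -24183 + √(-510 + 329) = -24183 + √(-181) = -24183 + I*√181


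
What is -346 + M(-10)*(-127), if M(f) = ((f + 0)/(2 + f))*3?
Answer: -3289/4 ≈ -822.25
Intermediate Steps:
M(f) = 3*f/(2 + f) (M(f) = (f/(2 + f))*3 = 3*f/(2 + f))
-346 + M(-10)*(-127) = -346 + (3*(-10)/(2 - 10))*(-127) = -346 + (3*(-10)/(-8))*(-127) = -346 + (3*(-10)*(-⅛))*(-127) = -346 + (15/4)*(-127) = -346 - 1905/4 = -3289/4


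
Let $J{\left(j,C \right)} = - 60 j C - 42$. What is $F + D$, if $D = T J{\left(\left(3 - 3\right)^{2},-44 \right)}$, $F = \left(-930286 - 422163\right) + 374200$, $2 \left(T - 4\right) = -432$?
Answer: $-969345$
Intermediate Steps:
$T = -212$ ($T = 4 + \frac{1}{2} \left(-432\right) = 4 - 216 = -212$)
$F = -978249$ ($F = -1352449 + 374200 = -978249$)
$J{\left(j,C \right)} = -42 - 60 C j$ ($J{\left(j,C \right)} = - 60 C j - 42 = -42 - 60 C j$)
$D = 8904$ ($D = - 212 \left(-42 - - 2640 \left(3 - 3\right)^{2}\right) = - 212 \left(-42 - - 2640 \cdot 0^{2}\right) = - 212 \left(-42 - \left(-2640\right) 0\right) = - 212 \left(-42 + 0\right) = \left(-212\right) \left(-42\right) = 8904$)
$F + D = -978249 + 8904 = -969345$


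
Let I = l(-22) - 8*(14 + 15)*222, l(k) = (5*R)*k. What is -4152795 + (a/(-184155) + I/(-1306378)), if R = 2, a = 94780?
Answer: -99906309277522267/24057604059 ≈ -4.1528e+6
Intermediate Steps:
l(k) = 10*k (l(k) = (5*2)*k = 10*k)
I = -51724 (I = 10*(-22) - 8*(14 + 15)*222 = -220 - 8*29*222 = -220 - 232*222 = -220 - 51504 = -51724)
-4152795 + (a/(-184155) + I/(-1306378)) = -4152795 + (94780/(-184155) - 51724/(-1306378)) = -4152795 + (94780*(-1/184155) - 51724*(-1/1306378)) = -4152795 + (-18956/36831 + 25862/653189) = -4152795 - 11429327362/24057604059 = -99906309277522267/24057604059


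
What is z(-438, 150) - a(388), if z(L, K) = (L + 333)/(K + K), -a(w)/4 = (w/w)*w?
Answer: 31033/20 ≈ 1551.7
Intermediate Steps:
a(w) = -4*w (a(w) = -4*w/w*w = -4*w)
z(L, K) = (333 + L)/(2*K) (z(L, K) = (333 + L)/((2*K)) = (333 + L)*(1/(2*K)) = (333 + L)/(2*K))
z(-438, 150) - a(388) = (1/2)*(333 - 438)/150 - (-4)*388 = (1/2)*(1/150)*(-105) - 1*(-1552) = -7/20 + 1552 = 31033/20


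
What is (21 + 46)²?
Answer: 4489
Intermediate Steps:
(21 + 46)² = 67² = 4489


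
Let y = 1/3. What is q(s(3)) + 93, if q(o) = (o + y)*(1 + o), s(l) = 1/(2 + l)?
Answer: 2341/25 ≈ 93.640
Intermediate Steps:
y = 1/3 ≈ 0.33333
q(o) = (1 + o)*(1/3 + o) (q(o) = (o + 1/3)*(1 + o) = (1/3 + o)*(1 + o) = (1 + o)*(1/3 + o))
q(s(3)) + 93 = (1/3 + (1/(2 + 3))**2 + 4/(3*(2 + 3))) + 93 = (1/3 + (1/5)**2 + (4/3)/5) + 93 = (1/3 + (1/5)**2 + (4/3)*(1/5)) + 93 = (1/3 + 1/25 + 4/15) + 93 = 16/25 + 93 = 2341/25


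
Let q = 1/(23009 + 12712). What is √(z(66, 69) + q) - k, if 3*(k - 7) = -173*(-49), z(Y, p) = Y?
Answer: -8498/3 + √2357587/189 ≈ -2824.5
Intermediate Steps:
q = 1/35721 ≈ 2.7995e-5
k = 8498/3 (k = 7 + (-173*(-49))/3 = 7 + (⅓)*8477 = 7 + 8477/3 = 8498/3 ≈ 2832.7)
√(z(66, 69) + q) - k = √(66 + 1/35721) - 1*8498/3 = √(2357587/35721) - 8498/3 = √2357587/189 - 8498/3 = -8498/3 + √2357587/189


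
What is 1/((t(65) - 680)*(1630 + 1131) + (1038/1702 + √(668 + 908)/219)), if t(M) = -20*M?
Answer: -189879858016384671/1038031294404640672828505 - 317200038*√394/1038031294404640672828505 ≈ -1.8292e-7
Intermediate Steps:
1/((t(65) - 680)*(1630 + 1131) + (1038/1702 + √(668 + 908)/219)) = 1/((-20*65 - 680)*(1630 + 1131) + (1038/1702 + √(668 + 908)/219)) = 1/((-1300 - 680)*2761 + (1038*(1/1702) + √1576*(1/219))) = 1/(-1980*2761 + (519/851 + (2*√394)*(1/219))) = 1/(-5466780 + (519/851 + 2*√394/219)) = 1/(-4652229261/851 + 2*√394/219)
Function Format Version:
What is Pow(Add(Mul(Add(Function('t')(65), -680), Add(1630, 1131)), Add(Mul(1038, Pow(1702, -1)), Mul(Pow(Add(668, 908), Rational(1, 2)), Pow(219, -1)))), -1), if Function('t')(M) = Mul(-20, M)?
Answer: Add(Rational(-189879858016384671, 1038031294404640672828505), Mul(Rational(-317200038, 1038031294404640672828505), Pow(394, Rational(1, 2)))) ≈ -1.8292e-7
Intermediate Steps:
Pow(Add(Mul(Add(Function('t')(65), -680), Add(1630, 1131)), Add(Mul(1038, Pow(1702, -1)), Mul(Pow(Add(668, 908), Rational(1, 2)), Pow(219, -1)))), -1) = Pow(Add(Mul(Add(Mul(-20, 65), -680), Add(1630, 1131)), Add(Mul(1038, Pow(1702, -1)), Mul(Pow(Add(668, 908), Rational(1, 2)), Pow(219, -1)))), -1) = Pow(Add(Mul(Add(-1300, -680), 2761), Add(Mul(1038, Rational(1, 1702)), Mul(Pow(1576, Rational(1, 2)), Rational(1, 219)))), -1) = Pow(Add(Mul(-1980, 2761), Add(Rational(519, 851), Mul(Mul(2, Pow(394, Rational(1, 2))), Rational(1, 219)))), -1) = Pow(Add(-5466780, Add(Rational(519, 851), Mul(Rational(2, 219), Pow(394, Rational(1, 2))))), -1) = Pow(Add(Rational(-4652229261, 851), Mul(Rational(2, 219), Pow(394, Rational(1, 2)))), -1)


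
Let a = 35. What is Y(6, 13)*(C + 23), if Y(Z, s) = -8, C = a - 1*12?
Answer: -368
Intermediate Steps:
C = 23 (C = 35 - 1*12 = 35 - 12 = 23)
Y(6, 13)*(C + 23) = -8*(23 + 23) = -8*46 = -368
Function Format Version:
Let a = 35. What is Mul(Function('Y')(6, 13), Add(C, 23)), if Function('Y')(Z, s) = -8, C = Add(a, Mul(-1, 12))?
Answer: -368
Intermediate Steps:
C = 23 (C = Add(35, Mul(-1, 12)) = Add(35, -12) = 23)
Mul(Function('Y')(6, 13), Add(C, 23)) = Mul(-8, Add(23, 23)) = Mul(-8, 46) = -368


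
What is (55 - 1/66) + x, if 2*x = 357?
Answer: 7705/33 ≈ 233.48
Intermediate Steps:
x = 357/2 (x = (1/2)*357 = 357/2 ≈ 178.50)
(55 - 1/66) + x = (55 - 1/66) + 357/2 = 3629/66 + 357/2 = 7705/33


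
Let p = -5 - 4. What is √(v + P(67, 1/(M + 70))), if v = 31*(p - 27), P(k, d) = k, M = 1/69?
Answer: I*√1049 ≈ 32.388*I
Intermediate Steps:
M = 1/69 ≈ 0.014493
p = -9
v = -1116 (v = 31*(-9 - 27) = 31*(-36) = -1116)
√(v + P(67, 1/(M + 70))) = √(-1116 + 67) = √(-1049) = I*√1049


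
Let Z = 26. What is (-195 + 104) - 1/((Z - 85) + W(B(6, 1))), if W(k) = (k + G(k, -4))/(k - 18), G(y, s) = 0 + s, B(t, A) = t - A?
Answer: -69875/768 ≈ -90.983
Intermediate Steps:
G(y, s) = s
W(k) = (-4 + k)/(-18 + k) (W(k) = (k - 4)/(k - 18) = (-4 + k)/(-18 + k))
(-195 + 104) - 1/((Z - 85) + W(B(6, 1))) = (-195 + 104) - 1/((26 - 85) + (-4 + (6 - 1*1))/(-18 + (6 - 1*1))) = -91 - 1/(-59 + (-4 + (6 - 1))/(-18 + (6 - 1))) = -91 - 1/(-59 + (-4 + 5)/(-18 + 5)) = -91 - 1/(-59 + 1/(-13)) = -91 - 1/(-59 - 1/13*1) = -91 - 1/(-59 - 1/13) = -91 - 1/(-768/13) = -91 - 1*(-13/768) = -91 + 13/768 = -69875/768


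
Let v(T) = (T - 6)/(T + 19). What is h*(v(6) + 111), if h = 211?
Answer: 23421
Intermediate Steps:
v(T) = (-6 + T)/(19 + T)
h*(v(6) + 111) = 211*((-6 + 6)/(19 + 6) + 111) = 211*(0/25 + 111) = 211*((1/25)*0 + 111) = 211*(0 + 111) = 211*111 = 23421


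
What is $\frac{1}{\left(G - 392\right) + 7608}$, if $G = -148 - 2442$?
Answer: $\frac{1}{4626} \approx 0.00021617$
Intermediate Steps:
$G = -2590$ ($G = -148 - 2442 = -2590$)
$\frac{1}{\left(G - 392\right) + 7608} = \frac{1}{\left(-2590 - 392\right) + 7608} = \frac{1}{-2982 + 7608} = \frac{1}{4626}$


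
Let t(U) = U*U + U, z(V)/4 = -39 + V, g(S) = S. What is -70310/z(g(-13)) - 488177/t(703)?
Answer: 2168482619/6433856 ≈ 337.04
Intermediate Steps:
z(V) = -156 + 4*V (z(V) = 4*(-39 + V) = -156 + 4*V)
t(U) = U + U**2 (t(U) = U**2 + U = U + U**2)
-70310/z(g(-13)) - 488177/t(703) = -70310/(-156 + 4*(-13)) - 488177*1/(703*(1 + 703)) = -70310/(-156 - 52) - 488177/(703*704) = -70310/(-208) - 488177/494912 = -70310*(-1/208) - 488177*1/494912 = 35155/104 - 488177/494912 = 2168482619/6433856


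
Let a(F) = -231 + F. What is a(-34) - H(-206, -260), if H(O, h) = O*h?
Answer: -53825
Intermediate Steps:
a(-34) - H(-206, -260) = (-231 - 34) - (-206)*(-260) = -265 - 1*53560 = -265 - 53560 = -53825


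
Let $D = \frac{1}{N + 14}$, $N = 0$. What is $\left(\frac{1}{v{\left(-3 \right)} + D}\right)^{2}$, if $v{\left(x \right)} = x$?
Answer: $\frac{196}{1681} \approx 0.1166$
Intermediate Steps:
$D = \frac{1}{14}$ ($D = \frac{1}{0 + 14} = \frac{1}{14} \approx 0.071429$)
$\left(\frac{1}{v{\left(-3 \right)} + D}\right)^{2} = \left(\frac{1}{-3 + \frac{1}{14}}\right)^{2} = \left(\frac{1}{- \frac{41}{14}}\right)^{2} = \left(- \frac{14}{41}\right)^{2} = \frac{196}{1681}$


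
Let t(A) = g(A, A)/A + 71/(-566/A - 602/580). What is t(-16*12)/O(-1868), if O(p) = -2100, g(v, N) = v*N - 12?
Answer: 65835557/893323200 ≈ 0.073697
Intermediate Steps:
g(v, N) = -12 + N*v (g(v, N) = N*v - 12 = -12 + N*v)
t(A) = 71/(-301/290 - 566/A) + (-12 + A**2)/A (t(A) = (-12 + A*A)/A + 71/(-566/A - 602/580) = (-12 + A**2)/A + 71/(-566/A - 602*1/580) = (-12 + A**2)/A + 71/(-566/A - 301/290) = (-12 + A**2)/A + 71/(-301/290 - 566/A) = 71/(-301/290 - 566/A) + (-12 + A**2)/A)
t(-16*12)/O(-1868) = ((-1969680 + 143550*(-16*12)**2 + 301*(-16*12)*(-12 + (-16*12)**2))/(((-16*12))*(164140 + 301*(-16*12))))/(-2100) = ((-1969680 + 143550*(-192)**2 + 301*(-192)*(-12 + (-192)**2))/((-192)*(164140 + 301*(-192))))*(-1/2100) = -(-1969680 + 143550*36864 + 301*(-192)*(-12 + 36864))/(192*(164140 - 57792))*(-1/2100) = -1/192*(-1969680 + 5291827200 + 301*(-192)*36852)/106348*(-1/2100) = -1/192*1/106348*(-1969680 + 5291827200 - 2129750784)*(-1/2100) = -1/192*1/106348*3160106736*(-1/2100) = -65835557/425392*(-1/2100) = 65835557/893323200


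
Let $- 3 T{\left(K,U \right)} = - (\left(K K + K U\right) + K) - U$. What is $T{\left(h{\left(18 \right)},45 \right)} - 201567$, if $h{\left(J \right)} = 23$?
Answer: $-201023$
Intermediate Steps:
$T{\left(K,U \right)} = \frac{K}{3} + \frac{U}{3} + \frac{K^{2}}{3} + \frac{K U}{3}$ ($T{\left(K,U \right)} = - \frac{- (\left(K K + K U\right) + K) - U}{3} = - \frac{- (\left(K^{2} + K U\right) + K) - U}{3} = - \frac{- (K + K^{2} + K U) - U}{3} = - \frac{\left(- K - K^{2} - K U\right) - U}{3} = - \frac{- K - U - K^{2} - K U}{3} = \frac{K}{3} + \frac{U}{3} + \frac{K^{2}}{3} + \frac{K U}{3}$)
$T{\left(h{\left(18 \right)},45 \right)} - 201567 = \left(\frac{1}{3} \cdot 23 + \frac{1}{3} \cdot 45 + \frac{23^{2}}{3} + \frac{1}{3} \cdot 23 \cdot 45\right) - 201567 = \left(\frac{23}{3} + 15 + \frac{1}{3} \cdot 529 + 345\right) - 201567 = \left(\frac{23}{3} + 15 + \frac{529}{3} + 345\right) - 201567 = 544 - 201567 = -201023$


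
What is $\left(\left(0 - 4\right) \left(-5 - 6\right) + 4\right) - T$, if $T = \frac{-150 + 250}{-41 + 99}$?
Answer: $\frac{1342}{29} \approx 46.276$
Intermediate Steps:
$T = \frac{50}{29}$ ($T = \frac{100}{58} = 100 \cdot \frac{1}{58} = \frac{50}{29} \approx 1.7241$)
$\left(\left(0 - 4\right) \left(-5 - 6\right) + 4\right) - T = \left(\left(0 - 4\right) \left(-5 - 6\right) + 4\right) - \frac{50}{29} = \left(- 4 \left(-5 - 6\right) + 4\right) - \frac{50}{29} = \left(\left(-4\right) \left(-11\right) + 4\right) - \frac{50}{29} = \left(44 + 4\right) - \frac{50}{29} = 48 - \frac{50}{29} = \frac{1342}{29}$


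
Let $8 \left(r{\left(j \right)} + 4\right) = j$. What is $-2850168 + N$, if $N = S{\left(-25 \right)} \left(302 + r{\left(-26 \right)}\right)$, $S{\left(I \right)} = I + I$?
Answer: $- \frac{5729811}{2} \approx -2.8649 \cdot 10^{6}$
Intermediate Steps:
$r{\left(j \right)} = -4 + \frac{j}{8}$
$S{\left(I \right)} = 2 I$
$N = - \frac{29475}{2}$ ($N = 2 \left(-25\right) \left(302 + \left(-4 + \frac{1}{8} \left(-26\right)\right)\right) = - 50 \left(302 - \frac{29}{4}\right) = \left(-50\right) \frac{1179}{4} = - \frac{29475}{2} \approx -14738.0$)
$-2850168 + N = -2850168 - \frac{29475}{2} = - \frac{5729811}{2}$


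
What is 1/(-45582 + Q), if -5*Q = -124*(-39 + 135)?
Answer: -5/216006 ≈ -2.3147e-5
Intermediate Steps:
Q = 11904/5 (Q = -(-124)*(-39 + 135)/5 = -(-124)*96/5 = -1/5*(-11904) = 11904/5 ≈ 2380.8)
1/(-45582 + Q) = 1/(-45582 + 11904/5) = 1/(-216006/5) = -5/216006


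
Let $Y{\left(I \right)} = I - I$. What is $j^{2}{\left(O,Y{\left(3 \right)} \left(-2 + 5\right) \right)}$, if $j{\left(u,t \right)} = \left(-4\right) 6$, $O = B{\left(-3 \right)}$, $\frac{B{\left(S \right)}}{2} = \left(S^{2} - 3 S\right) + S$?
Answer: $576$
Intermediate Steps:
$Y{\left(I \right)} = 0$
$B{\left(S \right)} = - 4 S + 2 S^{2}$ ($B{\left(S \right)} = 2 \left(\left(S^{2} - 3 S\right) + S\right) = 2 \left(S^{2} - 2 S\right) = - 4 S + 2 S^{2}$)
$O = 30$ ($O = 2 \left(-3\right) \left(-2 - 3\right) = 2 \left(-3\right) \left(-5\right) = 30$)
$j{\left(u,t \right)} = -24$
$j^{2}{\left(O,Y{\left(3 \right)} \left(-2 + 5\right) \right)} = \left(-24\right)^{2} = 576$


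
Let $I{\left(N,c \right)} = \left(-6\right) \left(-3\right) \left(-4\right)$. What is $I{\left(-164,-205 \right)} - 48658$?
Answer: $-48730$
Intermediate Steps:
$I{\left(N,c \right)} = -72$ ($I{\left(N,c \right)} = 18 \left(-4\right) = -72$)
$I{\left(-164,-205 \right)} - 48658 = -72 - 48658 = -48730$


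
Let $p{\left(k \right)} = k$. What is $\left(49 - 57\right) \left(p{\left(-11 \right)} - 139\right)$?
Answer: $1200$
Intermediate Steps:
$\left(49 - 57\right) \left(p{\left(-11 \right)} - 139\right) = \left(49 - 57\right) \left(-11 - 139\right) = \left(-8\right) \left(-150\right) = 1200$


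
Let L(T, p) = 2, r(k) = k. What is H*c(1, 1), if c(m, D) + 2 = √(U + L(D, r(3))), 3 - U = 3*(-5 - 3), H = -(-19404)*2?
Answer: -77616 + 38808*√29 ≈ 1.3137e+5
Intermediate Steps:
H = 38808 (H = -3234*(-12) = 38808)
U = 27 (U = 3 - 3*(-5 - 3) = 3 - 3*(-8) = 3 - 1*(-24) = 3 + 24 = 27)
c(m, D) = -2 + √29 (c(m, D) = -2 + √(27 + 2) = -2 + √29)
H*c(1, 1) = 38808*(-2 + √29) = -77616 + 38808*√29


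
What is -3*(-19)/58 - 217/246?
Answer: 359/3567 ≈ 0.10064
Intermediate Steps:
-3*(-19)/58 - 217/246 = 57*(1/58) - 217*1/246 = 57/58 - 217/246 = 359/3567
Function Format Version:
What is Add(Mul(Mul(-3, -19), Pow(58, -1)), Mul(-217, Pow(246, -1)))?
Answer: Rational(359, 3567) ≈ 0.10064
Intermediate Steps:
Add(Mul(Mul(-3, -19), Pow(58, -1)), Mul(-217, Pow(246, -1))) = Add(Mul(57, Rational(1, 58)), Mul(-217, Rational(1, 246))) = Add(Rational(57, 58), Rational(-217, 246)) = Rational(359, 3567)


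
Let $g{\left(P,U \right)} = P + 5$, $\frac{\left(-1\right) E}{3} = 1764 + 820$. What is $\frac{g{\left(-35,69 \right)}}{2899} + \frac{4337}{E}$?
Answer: $- \frac{12805523}{22473048} \approx -0.56982$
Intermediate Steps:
$E = -7752$ ($E = - 3 \left(1764 + 820\right) = \left(-3\right) 2584 = -7752$)
$g{\left(P,U \right)} = 5 + P$
$\frac{g{\left(-35,69 \right)}}{2899} + \frac{4337}{E} = \frac{5 - 35}{2899} + \frac{4337}{-7752} = \left(-30\right) \frac{1}{2899} + 4337 \left(- \frac{1}{7752}\right) = - \frac{30}{2899} - \frac{4337}{7752} = - \frac{12805523}{22473048}$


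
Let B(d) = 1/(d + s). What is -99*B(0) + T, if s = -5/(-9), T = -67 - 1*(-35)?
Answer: -1051/5 ≈ -210.20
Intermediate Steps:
T = -32 (T = -67 + 35 = -32)
s = 5/9 (s = -5*(-1/9) = 5/9 ≈ 0.55556)
B(d) = 1/(5/9 + d) (B(d) = 1/(d + 5/9) = 1/(5/9 + d))
-99*B(0) + T = -891/(5 + 9*0) - 32 = -891/(5 + 0) - 32 = -891/5 - 32 = -1051/5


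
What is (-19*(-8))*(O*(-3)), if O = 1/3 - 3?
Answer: 1216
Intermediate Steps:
O = -8/3 (O = ⅓ - 3 = -8/3 ≈ -2.6667)
(-19*(-8))*(O*(-3)) = (-19*(-8))*(-8/3*(-3)) = 152*8 = 1216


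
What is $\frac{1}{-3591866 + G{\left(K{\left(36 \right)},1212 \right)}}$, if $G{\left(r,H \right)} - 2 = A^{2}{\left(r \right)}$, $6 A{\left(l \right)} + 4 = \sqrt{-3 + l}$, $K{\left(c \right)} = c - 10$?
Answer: $- \frac{4655054340}{16720317058912753} + \frac{288 \sqrt{23}}{16720317058912753} \approx -2.7841 \cdot 10^{-7}$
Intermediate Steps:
$K{\left(c \right)} = -10 + c$
$A{\left(l \right)} = - \frac{2}{3} + \frac{\sqrt{-3 + l}}{6}$
$G{\left(r,H \right)} = 2 + \left(- \frac{2}{3} + \frac{\sqrt{-3 + r}}{6}\right)^{2}$
$\frac{1}{-3591866 + G{\left(K{\left(36 \right)},1212 \right)}} = \frac{1}{-3591866 + \left(2 + \frac{\left(-4 + \sqrt{-3 + \left(-10 + 36\right)}\right)^{2}}{36}\right)} = \frac{1}{-3591866 + \left(2 + \frac{\left(-4 + \sqrt{-3 + 26}\right)^{2}}{36}\right)} = \frac{1}{-3591866 + \left(2 + \frac{\left(-4 + \sqrt{23}\right)^{2}}{36}\right)} = \frac{1}{-3591864 + \frac{\left(-4 + \sqrt{23}\right)^{2}}{36}}$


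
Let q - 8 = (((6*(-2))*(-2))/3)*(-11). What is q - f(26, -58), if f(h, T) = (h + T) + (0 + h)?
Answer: -74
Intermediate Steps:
f(h, T) = T + 2*h (f(h, T) = (T + h) + h = T + 2*h)
q = -80 (q = 8 + (((6*(-2))*(-2))/3)*(-11) = 8 + ((-12*(-2))/3)*(-11) = 8 + ((⅓)*24)*(-11) = 8 + 8*(-11) = 8 - 88 = -80)
q - f(26, -58) = -80 - (-58 + 2*26) = -80 - (-58 + 52) = -80 - 1*(-6) = -80 + 6 = -74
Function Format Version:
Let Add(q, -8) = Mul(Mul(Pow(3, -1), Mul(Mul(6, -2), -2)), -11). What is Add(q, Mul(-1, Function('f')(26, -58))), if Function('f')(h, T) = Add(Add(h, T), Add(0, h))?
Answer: -74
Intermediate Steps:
Function('f')(h, T) = Add(T, Mul(2, h)) (Function('f')(h, T) = Add(Add(T, h), h) = Add(T, Mul(2, h)))
q = -80 (q = Add(8, Mul(Mul(Pow(3, -1), Mul(Mul(6, -2), -2)), -11)) = Add(8, Mul(Mul(Rational(1, 3), Mul(-12, -2)), -11)) = Add(8, Mul(Mul(Rational(1, 3), 24), -11)) = Add(8, Mul(8, -11)) = Add(8, -88) = -80)
Add(q, Mul(-1, Function('f')(26, -58))) = Add(-80, Mul(-1, Add(-58, Mul(2, 26)))) = Add(-80, Mul(-1, Add(-58, 52))) = Add(-80, Mul(-1, -6)) = Add(-80, 6) = -74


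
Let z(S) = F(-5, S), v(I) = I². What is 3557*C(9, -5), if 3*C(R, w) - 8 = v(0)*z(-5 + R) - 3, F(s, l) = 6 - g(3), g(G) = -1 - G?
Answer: 17785/3 ≈ 5928.3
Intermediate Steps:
F(s, l) = 10 (F(s, l) = 6 - (-1 - 1*3) = 6 - (-1 - 3) = 6 - 1*(-4) = 6 + 4 = 10)
z(S) = 10
C(R, w) = 5/3 (C(R, w) = 8/3 + (0²*10 - 3)/3 = 8/3 + (0*10 - 3)/3 = 8/3 + (0 - 3)/3 = 8/3 + (⅓)*(-3) = 8/3 - 1 = 5/3)
3557*C(9, -5) = 3557*(5/3) = 17785/3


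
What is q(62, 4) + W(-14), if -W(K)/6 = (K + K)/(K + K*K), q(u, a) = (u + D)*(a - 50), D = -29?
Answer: -19722/13 ≈ -1517.1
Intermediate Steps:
q(u, a) = (-50 + a)*(-29 + u) (q(u, a) = (u - 29)*(a - 50) = (-29 + u)*(-50 + a) = (-50 + a)*(-29 + u))
W(K) = -12*K/(K + K²) (W(K) = -6*(K + K)/(K + K*K) = -6*2*K/(K + K²) = -12*K/(K + K²))
q(62, 4) + W(-14) = (1450 - 50*62 - 29*4 + 4*62) - 12/(1 - 14) = (1450 - 3100 - 116 + 248) - 12/(-13) = -1518 - 12*(-1/13) = -1518 + 12/13 = -19722/13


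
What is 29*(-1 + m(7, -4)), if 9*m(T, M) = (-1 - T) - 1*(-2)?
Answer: -145/3 ≈ -48.333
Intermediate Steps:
m(T, M) = ⅑ - T/9 (m(T, M) = ((-1 - T) - 1*(-2))/9 = ((-1 - T) + 2)/9 = (1 - T)/9 = ⅑ - T/9)
29*(-1 + m(7, -4)) = 29*(-1 + (⅑ - ⅑*7)) = 29*(-1 + (⅑ - 7/9)) = 29*(-1 - ⅔) = 29*(-5/3) = -145/3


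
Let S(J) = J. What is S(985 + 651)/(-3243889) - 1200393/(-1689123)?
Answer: 1297059414383/1826442506449 ≈ 0.71016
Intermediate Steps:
S(985 + 651)/(-3243889) - 1200393/(-1689123) = (985 + 651)/(-3243889) - 1200393/(-1689123) = 1636*(-1/3243889) - 1200393*(-1/1689123) = -1636/3243889 + 400131/563041 = 1297059414383/1826442506449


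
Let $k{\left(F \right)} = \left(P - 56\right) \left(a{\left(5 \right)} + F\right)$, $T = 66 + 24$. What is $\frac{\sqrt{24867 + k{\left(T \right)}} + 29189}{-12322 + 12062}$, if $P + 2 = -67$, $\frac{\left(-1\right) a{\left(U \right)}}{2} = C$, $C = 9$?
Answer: $- \frac{29189}{260} - \frac{3 \sqrt{1763}}{260} \approx -112.75$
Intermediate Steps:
$a{\left(U \right)} = -18$ ($a{\left(U \right)} = \left(-2\right) 9 = -18$)
$P = -69$ ($P = -2 - 67 = -69$)
$T = 90$
$k{\left(F \right)} = 2250 - 125 F$ ($k{\left(F \right)} = \left(-69 - 56\right) \left(-18 + F\right) = - 125 \left(-18 + F\right) = 2250 - 125 F$)
$\frac{\sqrt{24867 + k{\left(T \right)}} + 29189}{-12322 + 12062} = \frac{\sqrt{24867 + \left(2250 - 11250\right)} + 29189}{-12322 + 12062} = \frac{\sqrt{24867 + \left(2250 - 11250\right)} + 29189}{-260} = \left(\sqrt{24867 - 9000} + 29189\right) \left(- \frac{1}{260}\right) = \left(\sqrt{15867} + 29189\right) \left(- \frac{1}{260}\right) = \left(3 \sqrt{1763} + 29189\right) \left(- \frac{1}{260}\right) = \left(29189 + 3 \sqrt{1763}\right) \left(- \frac{1}{260}\right) = - \frac{29189}{260} - \frac{3 \sqrt{1763}}{260}$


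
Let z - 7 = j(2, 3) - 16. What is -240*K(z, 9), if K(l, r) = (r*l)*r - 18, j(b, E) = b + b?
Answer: 101520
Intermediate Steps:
j(b, E) = 2*b
z = -5 (z = 7 + (2*2 - 16) = 7 + (4 - 16) = 7 - 12 = -5)
K(l, r) = -18 + l*r² (K(l, r) = (l*r)*r - 18 = l*r² - 18 = -18 + l*r²)
-240*K(z, 9) = -240*(-18 - 5*9²) = -240*(-18 - 5*81) = -240*(-18 - 405) = -240*(-423) = 101520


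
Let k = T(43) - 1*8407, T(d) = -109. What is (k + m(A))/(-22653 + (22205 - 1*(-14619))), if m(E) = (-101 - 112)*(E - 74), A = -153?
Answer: 39835/14171 ≈ 2.8110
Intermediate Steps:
k = -8516 (k = -109 - 1*8407 = -109 - 8407 = -8516)
m(E) = 15762 - 213*E (m(E) = -213*(-74 + E) = 15762 - 213*E)
(k + m(A))/(-22653 + (22205 - 1*(-14619))) = (-8516 + (15762 - 213*(-153)))/(-22653 + (22205 - 1*(-14619))) = (-8516 + (15762 + 32589))/(-22653 + (22205 + 14619)) = (-8516 + 48351)/(-22653 + 36824) = 39835/14171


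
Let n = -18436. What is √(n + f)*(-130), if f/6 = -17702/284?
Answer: -130*I*√94821139/71 ≈ -17829.0*I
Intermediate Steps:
f = -26553/71 (f = 6*(-17702/284) = 6*(-17702*1/284) = 6*(-8851/142) = -26553/71 ≈ -373.99)
√(n + f)*(-130) = √(-18436 - 26553/71)*(-130) = √(-1335509/71)*(-130) = (I*√94821139/71)*(-130) = -130*I*√94821139/71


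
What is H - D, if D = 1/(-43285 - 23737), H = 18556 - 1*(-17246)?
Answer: 2399521645/67022 ≈ 35802.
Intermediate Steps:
H = 35802 (H = 18556 + 17246 = 35802)
D = -1/67022 (D = 1/(-67022) = -1/67022 ≈ -1.4920e-5)
H - D = 35802 - 1*(-1/67022) = 35802 + 1/67022 = 2399521645/67022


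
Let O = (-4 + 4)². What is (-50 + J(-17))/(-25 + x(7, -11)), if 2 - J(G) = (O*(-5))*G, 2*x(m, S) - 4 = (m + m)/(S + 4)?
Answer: 2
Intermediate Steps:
O = 0 (O = 0² = 0)
x(m, S) = 2 + m/(4 + S) (x(m, S) = 2 + ((m + m)/(S + 4))/2 = 2 + ((2*m)/(4 + S))/2 = 2 + (2*m/(4 + S))/2 = 2 + m/(4 + S))
J(G) = 2 (J(G) = 2 - 0*(-5)*G = 2 - 0*G = 2 - 1*0 = 2 + 0 = 2)
(-50 + J(-17))/(-25 + x(7, -11)) = (-50 + 2)/(-25 + (8 + 7 + 2*(-11))/(4 - 11)) = -48/(-25 + (8 + 7 - 22)/(-7)) = -48/(-25 - ⅐*(-7)) = -48/(-25 + 1) = -48/(-24) = -48*(-1/24) = 2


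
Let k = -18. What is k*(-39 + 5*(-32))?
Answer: 3582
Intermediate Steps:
k*(-39 + 5*(-32)) = -18*(-39 + 5*(-32)) = -18*(-39 - 160) = -18*(-199) = 3582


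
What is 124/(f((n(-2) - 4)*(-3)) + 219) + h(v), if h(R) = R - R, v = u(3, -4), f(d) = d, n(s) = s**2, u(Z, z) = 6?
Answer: 124/219 ≈ 0.56621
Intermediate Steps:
v = 6
h(R) = 0
124/(f((n(-2) - 4)*(-3)) + 219) + h(v) = 124/(((-2)**2 - 4)*(-3) + 219) + 0 = 124/((4 - 4)*(-3) + 219) + 0 = 124/(0*(-3) + 219) + 0 = 124/(0 + 219) + 0 = 124/219 + 0 = 124/219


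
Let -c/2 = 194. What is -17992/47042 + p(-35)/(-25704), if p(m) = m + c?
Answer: -24587089/67175976 ≈ -0.36601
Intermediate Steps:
c = -388 (c = -2*194 = -388)
p(m) = -388 + m (p(m) = m - 388 = -388 + m)
-17992/47042 + p(-35)/(-25704) = -17992/47042 + (-388 - 35)/(-25704) = -17992*1/47042 - 423*(-1/25704) = -8996/23521 + 47/2856 = -24587089/67175976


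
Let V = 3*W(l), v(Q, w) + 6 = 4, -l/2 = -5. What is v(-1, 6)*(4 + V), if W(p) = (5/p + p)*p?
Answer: -638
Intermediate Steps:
l = 10 (l = -2*(-5) = 10)
v(Q, w) = -2 (v(Q, w) = -6 + 4 = -2)
W(p) = p*(p + 5/p) (W(p) = (p + 5/p)*p = p*(p + 5/p))
V = 315 (V = 3*(5 + 10**2) = 3*(5 + 100) = 3*105 = 315)
v(-1, 6)*(4 + V) = -2*(4 + 315) = -2*319 = -638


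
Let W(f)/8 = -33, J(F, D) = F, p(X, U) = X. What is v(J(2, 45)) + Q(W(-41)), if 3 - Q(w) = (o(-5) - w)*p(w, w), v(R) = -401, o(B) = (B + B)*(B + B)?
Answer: 95698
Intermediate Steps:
o(B) = 4*B² (o(B) = (2*B)*(2*B) = 4*B²)
W(f) = -264 (W(f) = 8*(-33) = -264)
Q(w) = 3 - w*(100 - w) (Q(w) = 3 - (4*(-5)² - w)*w = 3 - (4*25 - w)*w = 3 - (100 - w)*w = 3 - w*(100 - w))
v(J(2, 45)) + Q(W(-41)) = -401 + (3 + (-264)² - 100*(-264)) = -401 + (3 + 69696 + 26400) = -401 + 96099 = 95698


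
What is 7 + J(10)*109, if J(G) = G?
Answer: 1097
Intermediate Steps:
7 + J(10)*109 = 7 + 10*109 = 7 + 1090 = 1097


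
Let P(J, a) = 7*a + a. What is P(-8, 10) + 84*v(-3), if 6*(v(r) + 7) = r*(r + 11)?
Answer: -844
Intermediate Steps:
P(J, a) = 8*a
v(r) = -7 + r*(11 + r)/6 (v(r) = -7 + (r*(r + 11))/6 = -7 + (r*(11 + r))/6 = -7 + r*(11 + r)/6)
P(-8, 10) + 84*v(-3) = 8*10 + 84*(-7 + (⅙)*(-3)² + (11/6)*(-3)) = 80 + 84*(-7 + (⅙)*9 - 11/2) = 80 + 84*(-7 + 3/2 - 11/2) = 80 + 84*(-11) = 80 - 924 = -844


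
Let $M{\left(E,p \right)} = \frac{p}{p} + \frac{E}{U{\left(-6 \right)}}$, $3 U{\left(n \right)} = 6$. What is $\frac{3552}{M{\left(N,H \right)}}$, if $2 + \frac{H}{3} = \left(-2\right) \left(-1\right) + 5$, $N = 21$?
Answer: $\frac{7104}{23} \approx 308.87$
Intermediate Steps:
$U{\left(n \right)} = 2$ ($U{\left(n \right)} = \frac{1}{3} \cdot 6 = 2$)
$H = 15$ ($H = -6 + 3 \left(\left(-2\right) \left(-1\right) + 5\right) = -6 + 3 \left(2 + 5\right) = -6 + 3 \cdot 7 = -6 + 21 = 15$)
$M{\left(E,p \right)} = 1 + \frac{E}{2}$ ($M{\left(E,p \right)} = \frac{p}{p} + \frac{E}{2} = 1 + E \frac{1}{2} = 1 + \frac{E}{2}$)
$\frac{3552}{M{\left(N,H \right)}} = \frac{3552}{1 + \frac{1}{2} \cdot 21} = \frac{3552}{1 + \frac{21}{2}} = \frac{3552}{\frac{23}{2}} = 3552 \cdot \frac{2}{23} = \frac{7104}{23}$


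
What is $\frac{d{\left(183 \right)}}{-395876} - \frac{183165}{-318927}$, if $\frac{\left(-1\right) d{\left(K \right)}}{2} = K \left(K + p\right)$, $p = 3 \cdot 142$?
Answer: $\frac{23932923713}{21042590842} \approx 1.1374$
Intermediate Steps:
$p = 426$
$d{\left(K \right)} = - 2 K \left(426 + K\right)$ ($d{\left(K \right)} = - 2 K \left(K + 426\right) = - 2 K \left(426 + K\right)$)
$\frac{d{\left(183 \right)}}{-395876} - \frac{183165}{-318927} = \frac{\left(-2\right) 183 \left(426 + 183\right)}{-395876} - \frac{183165}{-318927} = \left(-2\right) 183 \cdot 609 \left(- \frac{1}{395876}\right) - - \frac{61055}{106309} = \left(-222894\right) \left(- \frac{1}{395876}\right) + \frac{61055}{106309} = \frac{111447}{197938} + \frac{61055}{106309} = \frac{23932923713}{21042590842}$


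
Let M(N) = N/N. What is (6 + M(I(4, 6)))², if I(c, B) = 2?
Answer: 49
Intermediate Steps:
M(N) = 1
(6 + M(I(4, 6)))² = (6 + 1)² = 7² = 49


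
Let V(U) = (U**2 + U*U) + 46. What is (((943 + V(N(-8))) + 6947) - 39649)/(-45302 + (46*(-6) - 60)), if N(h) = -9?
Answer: 31551/45638 ≈ 0.69133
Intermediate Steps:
V(U) = 46 + 2*U**2 (V(U) = (U**2 + U**2) + 46 = 2*U**2 + 46 = 46 + 2*U**2)
(((943 + V(N(-8))) + 6947) - 39649)/(-45302 + (46*(-6) - 60)) = (((943 + (46 + 2*(-9)**2)) + 6947) - 39649)/(-45302 + (46*(-6) - 60)) = (((943 + (46 + 2*81)) + 6947) - 39649)/(-45302 + (-276 - 60)) = (((943 + (46 + 162)) + 6947) - 39649)/(-45302 - 336) = (((943 + 208) + 6947) - 39649)/(-45638) = ((1151 + 6947) - 39649)*(-1/45638) = (8098 - 39649)*(-1/45638) = -31551*(-1/45638) = 31551/45638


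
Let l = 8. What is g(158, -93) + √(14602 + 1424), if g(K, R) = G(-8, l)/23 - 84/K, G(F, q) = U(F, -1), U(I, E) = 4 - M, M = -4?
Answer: -334/1817 + √16026 ≈ 126.41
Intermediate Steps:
U(I, E) = 8 (U(I, E) = 4 - 1*(-4) = 4 + 4 = 8)
G(F, q) = 8
g(K, R) = 8/23 - 84/K
g(158, -93) + √(14602 + 1424) = (8/23 - 84/158) + √(14602 + 1424) = (8/23 - 84*1/158) + √16026 = (8/23 - 42/79) + √16026 = -334/1817 + √16026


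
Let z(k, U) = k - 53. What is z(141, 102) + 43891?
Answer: 43979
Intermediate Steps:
z(k, U) = -53 + k
z(141, 102) + 43891 = (-53 + 141) + 43891 = 88 + 43891 = 43979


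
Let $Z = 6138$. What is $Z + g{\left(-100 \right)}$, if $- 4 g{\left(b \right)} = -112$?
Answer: $6166$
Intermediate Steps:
$g{\left(b \right)} = 28$ ($g{\left(b \right)} = \left(- \frac{1}{4}\right) \left(-112\right) = 28$)
$Z + g{\left(-100 \right)} = 6138 + 28 = 6166$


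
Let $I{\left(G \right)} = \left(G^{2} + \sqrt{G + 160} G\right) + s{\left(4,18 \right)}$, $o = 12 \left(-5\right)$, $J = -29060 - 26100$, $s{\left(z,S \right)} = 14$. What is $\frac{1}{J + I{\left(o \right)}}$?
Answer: $- \frac{1}{52146} \approx -1.9177 \cdot 10^{-5}$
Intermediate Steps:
$J = -55160$ ($J = -29060 - 26100 = -55160$)
$o = -60$
$I{\left(G \right)} = 14 + G^{2} + G \sqrt{160 + G}$ ($I{\left(G \right)} = \left(G^{2} + \sqrt{G + 160} G\right) + 14 = \left(G^{2} + \sqrt{160 + G} G\right) + 14 = \left(G^{2} + G \sqrt{160 + G}\right) + 14 = 14 + G^{2} + G \sqrt{160 + G}$)
$\frac{1}{J + I{\left(o \right)}} = \frac{1}{-55160 + \left(14 + \left(-60\right)^{2} - 60 \sqrt{160 - 60}\right)} = \frac{1}{-55160 + \left(14 + 3600 - 60 \sqrt{100}\right)} = \frac{1}{-55160 + \left(14 + 3600 - 600\right)} = \frac{1}{-55160 + 3014} = \frac{1}{-52146} = - \frac{1}{52146}$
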